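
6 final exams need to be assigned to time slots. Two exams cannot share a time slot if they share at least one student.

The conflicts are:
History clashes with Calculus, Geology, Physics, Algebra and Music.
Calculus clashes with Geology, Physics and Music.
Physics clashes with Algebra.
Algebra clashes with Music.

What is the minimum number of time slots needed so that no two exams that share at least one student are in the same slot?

3

History, Calculus, Geology all conflict with each other, so at least 3 time slots are needed.
3 time slots suffice: time slot 1 → {History}; time slot 2 → {Calculus, Algebra}; time slot 3 → {Geology, Physics, Music}. Every pair that conflicts lands in different time slots.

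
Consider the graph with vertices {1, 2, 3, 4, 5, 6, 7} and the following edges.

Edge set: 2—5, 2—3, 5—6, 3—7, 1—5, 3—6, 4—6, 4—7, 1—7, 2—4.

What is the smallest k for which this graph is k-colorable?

3

The cycle 4-6-5-1-7-4 has odd length 5, so it cannot be 2-colored; at least 3 colors are needed.
3 colors suffice: color red → {3, 4, 5}; color blue → {2, 6, 7}; color green → {1}. No two adjacent vertices share a color.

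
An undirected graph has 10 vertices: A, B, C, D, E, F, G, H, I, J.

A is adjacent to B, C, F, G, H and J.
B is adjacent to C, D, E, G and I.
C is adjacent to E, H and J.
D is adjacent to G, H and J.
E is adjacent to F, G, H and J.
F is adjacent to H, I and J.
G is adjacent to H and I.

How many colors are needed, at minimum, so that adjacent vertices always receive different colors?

D, G, H are mutually adjacent, so at least 3 colors are needed.
3 colors suffice: A=1, B=2, C=3, D=1, E=1, F=3, G=3, H=2, I=1, J=2. Each edge has distinct colors on its endpoints.

3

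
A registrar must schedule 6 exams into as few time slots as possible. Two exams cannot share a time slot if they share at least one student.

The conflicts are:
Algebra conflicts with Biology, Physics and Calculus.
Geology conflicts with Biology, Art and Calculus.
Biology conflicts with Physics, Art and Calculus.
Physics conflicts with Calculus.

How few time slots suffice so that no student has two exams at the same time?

4

Algebra, Biology, Physics, Calculus are mutually in conflict, so at least 4 time slots are needed.
4 time slots suffice: Algebra=3, Geology=3, Biology=1, Physics=4, Art=2, Calculus=2. No two conflicting exams share a time slot.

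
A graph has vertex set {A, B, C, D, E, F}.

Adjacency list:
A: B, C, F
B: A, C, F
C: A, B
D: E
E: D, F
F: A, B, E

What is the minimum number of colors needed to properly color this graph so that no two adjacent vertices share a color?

A, B, C are mutually adjacent, so at least 3 colors are needed.
3 colors suffice: color 1 → {C, D, F}; color 2 → {A, E}; color 3 → {B}. Each edge has distinct colors on its endpoints.

3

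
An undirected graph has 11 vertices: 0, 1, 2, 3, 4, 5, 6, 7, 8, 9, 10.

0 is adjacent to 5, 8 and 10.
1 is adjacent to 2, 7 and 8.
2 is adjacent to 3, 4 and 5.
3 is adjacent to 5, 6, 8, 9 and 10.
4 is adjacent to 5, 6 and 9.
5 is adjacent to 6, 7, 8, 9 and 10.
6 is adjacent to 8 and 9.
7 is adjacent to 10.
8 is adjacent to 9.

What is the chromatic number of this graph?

3, 5, 6, 8, 9 are pairwise adjacent (a clique of size 5), so at least 5 colors are needed.
A valid assignment using 5 colors: 0=blue, 1=red, 2=green, 3=blue, 4=blue, 5=red, 6=yellow, 7=blue, 8=green, 9=purple, 10=green. No two adjacent vertices share a color.

5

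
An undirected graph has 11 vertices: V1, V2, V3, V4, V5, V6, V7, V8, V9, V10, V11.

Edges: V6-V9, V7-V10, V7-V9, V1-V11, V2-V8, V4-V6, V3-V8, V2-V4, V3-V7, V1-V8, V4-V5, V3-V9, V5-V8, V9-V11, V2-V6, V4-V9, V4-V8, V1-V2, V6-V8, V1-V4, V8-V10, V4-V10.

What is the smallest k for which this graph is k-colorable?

V1, V2, V4, V8 form a clique, so at least 4 colors are needed.
4 colors suffice: color 1 → {V3, V4, V11}; color 2 → {V8, V9}; color 3 → {V1, V5, V6, V10}; color 4 → {V2, V7}. Every edge joins two different colors.

4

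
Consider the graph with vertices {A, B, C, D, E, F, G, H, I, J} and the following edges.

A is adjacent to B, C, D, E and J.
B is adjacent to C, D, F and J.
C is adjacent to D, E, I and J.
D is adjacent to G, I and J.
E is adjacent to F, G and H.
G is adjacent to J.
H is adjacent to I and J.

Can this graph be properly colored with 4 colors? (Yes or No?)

A, B, C, D, J are mutually adjacent (a clique of size 5), so at least 5 colors are needed.
So 4 colors are not enough.

No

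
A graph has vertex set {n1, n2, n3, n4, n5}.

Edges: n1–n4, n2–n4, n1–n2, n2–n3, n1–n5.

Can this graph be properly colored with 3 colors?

The chromatic number is 3. n1, n2, n4 are mutually adjacent, so at least 3 colors are needed.
3 colors suffice: n1=R, n2=B, n3=R, n4=G, n5=B.
That is already a proper 3-coloring.

Yes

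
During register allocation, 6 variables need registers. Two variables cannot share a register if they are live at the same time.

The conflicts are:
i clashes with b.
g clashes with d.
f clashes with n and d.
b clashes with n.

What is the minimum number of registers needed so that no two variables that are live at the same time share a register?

f and n conflict, so at least 2 registers are needed.
A valid assignment using 2 registers: i=2, g=1, f=1, b=1, n=2, d=2. Every pair that conflicts lands in different registers.

2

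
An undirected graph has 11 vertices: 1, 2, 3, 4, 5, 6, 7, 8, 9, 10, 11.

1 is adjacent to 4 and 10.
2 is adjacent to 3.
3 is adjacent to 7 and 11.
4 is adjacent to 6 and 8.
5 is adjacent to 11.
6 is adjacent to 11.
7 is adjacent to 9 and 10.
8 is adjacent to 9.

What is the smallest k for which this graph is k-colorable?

3

The cycle 11-6-4-8-9-7-3-11 has odd length 7, so it cannot be 2-colored; at least 3 colors are needed.
3 colors suffice: color red → {3, 4, 5, 9, 10}; color blue → {1, 2, 7, 8, 11}; color green → {6}. Each edge has distinct colors on its endpoints.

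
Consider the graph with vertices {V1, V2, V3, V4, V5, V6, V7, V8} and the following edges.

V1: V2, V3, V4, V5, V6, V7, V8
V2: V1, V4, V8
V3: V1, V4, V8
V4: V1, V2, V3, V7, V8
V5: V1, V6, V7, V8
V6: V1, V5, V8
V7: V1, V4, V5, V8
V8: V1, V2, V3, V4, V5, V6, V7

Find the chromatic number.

V1, V5, V7, V8 form a clique, so at least 4 colors are needed.
A valid assignment using 4 colors: V1=red, V2=yellow, V3=yellow, V4=green, V5=green, V6=yellow, V7=yellow, V8=blue. Each edge has distinct colors on its endpoints.

4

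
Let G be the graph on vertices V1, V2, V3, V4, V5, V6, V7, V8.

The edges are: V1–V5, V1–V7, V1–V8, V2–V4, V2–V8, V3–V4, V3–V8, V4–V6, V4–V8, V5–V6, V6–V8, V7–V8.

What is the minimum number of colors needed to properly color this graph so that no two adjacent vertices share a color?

V1, V7, V8 are pairwise adjacent, so at least 3 colors are needed.
3 colors suffice: color red → {V5, V8}; color blue → {V1, V4}; color green → {V2, V3, V6, V7}. Every edge joins two different colors.

3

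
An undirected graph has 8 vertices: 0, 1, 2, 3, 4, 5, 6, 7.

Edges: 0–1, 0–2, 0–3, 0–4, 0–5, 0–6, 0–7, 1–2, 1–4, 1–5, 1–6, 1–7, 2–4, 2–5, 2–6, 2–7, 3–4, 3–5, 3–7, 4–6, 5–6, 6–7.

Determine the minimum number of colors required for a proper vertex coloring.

5

0, 1, 2, 5, 6 are mutually adjacent (a clique of size 5), so at least 5 colors are needed.
5 colors suffice: color red → {0}; color blue → {1, 3}; color green → {2}; color yellow → {6}; color purple → {4, 5, 7}. Each edge has distinct colors on its endpoints.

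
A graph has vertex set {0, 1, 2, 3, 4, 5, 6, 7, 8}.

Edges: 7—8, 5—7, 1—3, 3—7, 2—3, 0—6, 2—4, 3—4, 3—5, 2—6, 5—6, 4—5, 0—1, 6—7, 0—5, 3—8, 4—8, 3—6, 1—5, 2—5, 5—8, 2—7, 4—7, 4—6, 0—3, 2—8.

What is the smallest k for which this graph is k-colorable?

2, 3, 4, 5, 7, 8 are pairwise adjacent (a clique of size 6), so at least 6 colors are needed.
A valid assignment using 6 colors: 0=green, 1=yellow, 2=green, 3=red, 4=purple, 5=blue, 6=orange, 7=yellow, 8=orange. No two adjacent vertices share a color.

6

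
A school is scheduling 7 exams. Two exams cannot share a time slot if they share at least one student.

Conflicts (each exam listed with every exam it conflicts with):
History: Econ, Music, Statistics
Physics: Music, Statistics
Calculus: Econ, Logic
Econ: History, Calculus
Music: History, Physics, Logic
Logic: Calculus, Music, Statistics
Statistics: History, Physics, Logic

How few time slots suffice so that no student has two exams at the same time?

The cycle Econ-History-Music-Logic-Calculus-Econ has odd length 5, so it cannot be 2-colored; at least 3 time slots are needed.
3 time slots suffice: time slot 1 → {Econ, Music, Statistics}; time slot 2 → {History, Physics, Logic}; time slot 3 → {Calculus}. Each listed conflict is separated.

3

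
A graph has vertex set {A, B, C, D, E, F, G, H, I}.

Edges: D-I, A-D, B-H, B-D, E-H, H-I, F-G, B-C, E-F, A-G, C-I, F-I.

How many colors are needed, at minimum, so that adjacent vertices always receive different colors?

3

The cycle G-A-D-I-F-G has odd length 5, so it cannot be 2-colored; at least 3 colors are needed.
3 colors suffice: color red → {A, B, E, I}; color blue → {C, D, F, H}; color green → {G}. No two adjacent vertices share a color.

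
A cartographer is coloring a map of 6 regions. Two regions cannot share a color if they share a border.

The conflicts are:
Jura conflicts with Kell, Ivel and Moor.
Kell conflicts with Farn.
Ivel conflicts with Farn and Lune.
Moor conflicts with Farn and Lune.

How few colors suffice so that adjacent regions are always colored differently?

Ivel and Farn conflict, so at least 2 colors are needed.
2 colors suffice: Jura=1, Kell=2, Ivel=2, Moor=2, Farn=1, Lune=1. No two conflicting regions share a color.

2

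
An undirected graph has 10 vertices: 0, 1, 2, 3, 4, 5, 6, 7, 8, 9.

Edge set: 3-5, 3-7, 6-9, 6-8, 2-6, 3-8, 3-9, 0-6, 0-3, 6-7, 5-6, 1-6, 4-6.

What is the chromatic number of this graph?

3 and 5 are adjacent, so at least 2 colors are needed.
2 colors suffice: color a → {3, 6}; color b → {0, 1, 2, 4, 5, 7, 8, 9}. Each edge has distinct colors on its endpoints.

2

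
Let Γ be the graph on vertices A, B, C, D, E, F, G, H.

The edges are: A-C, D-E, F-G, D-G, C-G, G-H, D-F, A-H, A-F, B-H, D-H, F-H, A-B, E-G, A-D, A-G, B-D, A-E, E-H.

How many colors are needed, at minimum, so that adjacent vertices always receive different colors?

5

A, D, E, G, H form a clique, so at least 5 colors are needed.
5 colors suffice: color 1 → {A}; color 2 → {B, G}; color 3 → {C, D}; color 4 → {H}; color 5 → {E, F}. No two adjacent vertices share a color.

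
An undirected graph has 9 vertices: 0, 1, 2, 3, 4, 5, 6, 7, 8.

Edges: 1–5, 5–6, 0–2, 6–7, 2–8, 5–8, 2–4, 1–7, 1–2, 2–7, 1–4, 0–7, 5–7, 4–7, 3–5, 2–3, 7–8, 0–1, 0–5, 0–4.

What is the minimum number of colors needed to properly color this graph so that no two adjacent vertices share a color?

0, 1, 2, 4, 7 form a clique, so at least 5 colors are needed.
One proper 5-coloring: 0=d, 1=c, 2=b, 3=a, 4=e, 5=b, 6=c, 7=a, 8=c. Each edge has distinct colors on its endpoints.

5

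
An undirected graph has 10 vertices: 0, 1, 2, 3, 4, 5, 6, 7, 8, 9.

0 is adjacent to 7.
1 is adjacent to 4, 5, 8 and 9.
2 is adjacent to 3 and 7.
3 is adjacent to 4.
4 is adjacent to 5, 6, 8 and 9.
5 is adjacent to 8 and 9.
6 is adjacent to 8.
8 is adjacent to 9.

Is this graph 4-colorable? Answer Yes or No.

No

1, 4, 5, 8, 9 form a clique, so at least 5 colors are needed.
So 4 colors are not enough.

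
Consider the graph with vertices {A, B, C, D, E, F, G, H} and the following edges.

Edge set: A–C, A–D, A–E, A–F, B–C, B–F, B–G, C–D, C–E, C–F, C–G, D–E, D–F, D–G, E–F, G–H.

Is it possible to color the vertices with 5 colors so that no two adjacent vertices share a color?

Yes

The chromatic number is 5. A, C, D, E, F are pairwise adjacent (a clique of size 5), so at least 5 colors are needed.
5 colors suffice: color 1 → {C, H}; color 2 → {B, D}; color 3 → {F, G}; color 4 → {E}; color 5 → {A}.
That is already a proper 5-coloring.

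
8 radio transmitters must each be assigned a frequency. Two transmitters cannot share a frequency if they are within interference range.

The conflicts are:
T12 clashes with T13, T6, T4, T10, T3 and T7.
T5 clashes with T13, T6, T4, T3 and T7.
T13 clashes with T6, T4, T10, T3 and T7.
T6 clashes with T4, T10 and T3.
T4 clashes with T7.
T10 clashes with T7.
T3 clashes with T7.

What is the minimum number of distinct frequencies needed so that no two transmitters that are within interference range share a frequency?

4

T5, T13, T6, T4 are mutually in conflict, so at least 4 frequencies are needed.
4 frequencies suffice: frequency 1 → {T13}; frequency 2 → {T6, T7}; frequency 3 → {T12, T5}; frequency 4 → {T4, T10, T3}. Every pair that conflicts lands in different frequencies.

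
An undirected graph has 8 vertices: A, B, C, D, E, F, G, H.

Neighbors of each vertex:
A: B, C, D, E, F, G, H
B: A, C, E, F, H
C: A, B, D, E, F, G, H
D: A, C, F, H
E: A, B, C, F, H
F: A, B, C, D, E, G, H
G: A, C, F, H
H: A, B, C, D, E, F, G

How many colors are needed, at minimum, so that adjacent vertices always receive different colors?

A, B, C, E, F, H are pairwise adjacent (a clique of size 6), so at least 6 colors are needed.
One proper 6-coloring: A=1, B=5, C=3, D=5, E=6, F=4, G=5, H=2. Each edge has distinct colors on its endpoints.

6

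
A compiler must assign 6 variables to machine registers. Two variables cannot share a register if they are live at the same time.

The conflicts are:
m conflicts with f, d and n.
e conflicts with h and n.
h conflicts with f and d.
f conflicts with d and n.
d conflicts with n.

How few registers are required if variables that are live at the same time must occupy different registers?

m, f, d, n pairwise conflict, so at least 4 registers are needed.
A valid assignment using 4 registers: m=4, e=1, h=2, f=3, d=1, n=2. No two conflicting variables share a register.

4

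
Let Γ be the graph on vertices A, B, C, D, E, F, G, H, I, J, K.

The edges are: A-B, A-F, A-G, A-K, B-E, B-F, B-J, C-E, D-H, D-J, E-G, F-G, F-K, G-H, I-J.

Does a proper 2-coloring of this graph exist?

A, F, G are pairwise adjacent, so at least 3 colors are needed.
So 2 colors are not enough.

No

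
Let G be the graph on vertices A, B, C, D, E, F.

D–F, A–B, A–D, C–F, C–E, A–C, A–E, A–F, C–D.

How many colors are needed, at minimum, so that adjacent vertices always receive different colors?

A, C, D, F are mutually adjacent (a clique of size 4), so at least 4 colors are needed.
4 colors suffice: color 1 → {A}; color 2 → {B, C}; color 3 → {E, F}; color 4 → {D}. Each edge has distinct colors on its endpoints.

4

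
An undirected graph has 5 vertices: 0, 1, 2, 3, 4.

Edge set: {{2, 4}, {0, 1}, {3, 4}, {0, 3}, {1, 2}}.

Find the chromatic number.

3

The cycle 0-1-2-4-3-0 has odd length 5, so it cannot be 2-colored; at least 3 colors are needed.
3 colors suffice: color a → {0, 2}; color b → {1, 3}; color c → {4}. Each edge has distinct colors on its endpoints.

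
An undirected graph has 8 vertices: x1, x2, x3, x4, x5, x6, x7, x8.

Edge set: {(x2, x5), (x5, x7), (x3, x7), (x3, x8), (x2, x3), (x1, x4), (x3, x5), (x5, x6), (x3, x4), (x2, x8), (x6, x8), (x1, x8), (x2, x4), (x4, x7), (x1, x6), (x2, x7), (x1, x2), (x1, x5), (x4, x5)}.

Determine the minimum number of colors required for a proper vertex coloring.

x2, x3, x4, x5, x7 are pairwise adjacent (a clique of size 5), so at least 5 colors are needed.
A valid assignment using 5 colors: x1=G, x2=B, x3=G, x4=Y, x5=R, x6=B, x7=P, x8=R. Each edge has distinct colors on its endpoints.

5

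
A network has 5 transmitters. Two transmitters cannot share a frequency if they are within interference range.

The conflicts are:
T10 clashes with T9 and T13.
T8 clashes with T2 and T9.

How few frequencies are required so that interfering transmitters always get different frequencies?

T10 and T9 conflict, so at least 2 frequencies are needed.
A valid assignment using 2 frequencies: T10=2, T8=2, T2=1, T9=1, T13=1. Every pair that conflicts lands in different frequencies.

2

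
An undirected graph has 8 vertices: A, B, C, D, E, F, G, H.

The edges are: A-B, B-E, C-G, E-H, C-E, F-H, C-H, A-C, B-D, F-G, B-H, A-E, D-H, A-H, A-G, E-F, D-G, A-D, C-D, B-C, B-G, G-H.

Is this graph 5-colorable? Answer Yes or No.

No

A, B, C, D, G, H form a clique, so at least 6 colors are needed.
So 5 colors are not enough.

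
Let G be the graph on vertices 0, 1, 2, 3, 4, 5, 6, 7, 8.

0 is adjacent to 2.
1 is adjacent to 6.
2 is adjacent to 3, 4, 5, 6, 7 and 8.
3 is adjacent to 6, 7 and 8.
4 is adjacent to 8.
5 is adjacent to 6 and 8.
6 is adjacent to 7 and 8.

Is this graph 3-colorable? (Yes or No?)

No

2, 3, 6, 7 form a clique, so at least 4 colors are needed.
So 3 colors are not enough.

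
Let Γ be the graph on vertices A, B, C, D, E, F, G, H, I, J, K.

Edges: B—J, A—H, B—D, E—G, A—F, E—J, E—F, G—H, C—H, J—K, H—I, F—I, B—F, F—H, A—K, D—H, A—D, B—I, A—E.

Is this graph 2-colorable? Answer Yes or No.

No

A, F, H form a triangle, so at least 3 colors are needed.
So 2 colors are not enough.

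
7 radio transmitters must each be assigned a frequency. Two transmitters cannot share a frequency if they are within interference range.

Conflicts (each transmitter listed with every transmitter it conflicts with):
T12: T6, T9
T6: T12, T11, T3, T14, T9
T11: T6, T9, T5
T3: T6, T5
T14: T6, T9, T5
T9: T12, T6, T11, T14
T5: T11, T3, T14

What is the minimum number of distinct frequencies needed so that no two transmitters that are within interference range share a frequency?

T6, T14, T9 all conflict with each other, so at least 3 frequencies are needed.
Using 3 frequencies: T12=3, T6=1, T11=3, T3=2, T14=3, T9=2, T5=1. Each listed conflict is separated.

3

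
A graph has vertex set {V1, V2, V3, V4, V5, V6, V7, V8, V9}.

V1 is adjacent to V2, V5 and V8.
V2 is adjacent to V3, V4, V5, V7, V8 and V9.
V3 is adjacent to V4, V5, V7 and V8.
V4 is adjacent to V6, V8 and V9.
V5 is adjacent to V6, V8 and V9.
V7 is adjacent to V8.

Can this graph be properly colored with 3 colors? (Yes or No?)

No

V2, V3, V7, V8 are mutually adjacent (a clique of size 4), so at least 4 colors are needed.
So 3 colors are not enough.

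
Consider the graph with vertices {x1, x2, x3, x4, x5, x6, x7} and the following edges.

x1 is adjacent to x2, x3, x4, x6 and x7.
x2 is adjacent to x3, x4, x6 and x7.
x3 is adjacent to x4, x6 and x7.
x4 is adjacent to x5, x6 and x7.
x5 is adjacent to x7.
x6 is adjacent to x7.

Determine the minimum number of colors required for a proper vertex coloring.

x1, x2, x3, x4, x6, x7 are mutually adjacent (a clique of size 6), so at least 6 colors are needed.
One proper 6-coloring: x1=5, x2=6, x3=4, x4=1, x5=3, x6=3, x7=2. No two adjacent vertices share a color.

6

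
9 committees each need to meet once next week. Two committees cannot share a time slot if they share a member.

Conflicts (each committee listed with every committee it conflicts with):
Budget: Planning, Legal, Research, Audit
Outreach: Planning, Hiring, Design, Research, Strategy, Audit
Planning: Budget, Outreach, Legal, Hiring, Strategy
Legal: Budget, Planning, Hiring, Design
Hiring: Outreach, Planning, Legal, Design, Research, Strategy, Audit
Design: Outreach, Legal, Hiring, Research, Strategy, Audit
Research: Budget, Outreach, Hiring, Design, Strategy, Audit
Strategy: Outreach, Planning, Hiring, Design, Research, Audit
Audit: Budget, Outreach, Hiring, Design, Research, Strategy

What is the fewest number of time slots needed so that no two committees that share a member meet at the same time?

6

Outreach, Hiring, Design, Research, Strategy, Audit are mutually in conflict, so at least 6 time slots are needed.
6 time slots suffice: time slot 1 → {Budget, Hiring}; time slot 2 → {Outreach, Legal}; time slot 3 → {Planning, Design}; time slot 4 → {Strategy}; time slot 5 → {Research}; time slot 6 → {Audit}. No two conflicting committees share a time slot.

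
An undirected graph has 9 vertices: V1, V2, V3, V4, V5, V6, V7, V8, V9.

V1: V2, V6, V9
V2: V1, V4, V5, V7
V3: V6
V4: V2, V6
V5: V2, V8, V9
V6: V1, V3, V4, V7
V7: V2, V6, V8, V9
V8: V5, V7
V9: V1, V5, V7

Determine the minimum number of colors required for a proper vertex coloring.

2

V1 and V2 are adjacent, so at least 2 colors are needed.
A valid assignment using 2 colors: V1=R, V2=B, V3=R, V4=R, V5=R, V6=B, V7=R, V8=B, V9=B. No two adjacent vertices share a color.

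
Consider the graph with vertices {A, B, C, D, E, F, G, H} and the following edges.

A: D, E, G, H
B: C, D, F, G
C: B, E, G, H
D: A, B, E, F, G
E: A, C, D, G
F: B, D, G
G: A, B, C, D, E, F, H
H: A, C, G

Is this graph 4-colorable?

The chromatic number is 4. A, D, E, G are mutually adjacent (a clique of size 4), so at least 4 colors are needed.
4 colors suffice: color red → {G}; color blue → {C, D}; color green → {A, B}; color yellow → {E, F, H}.
That is already a proper 4-coloring.

Yes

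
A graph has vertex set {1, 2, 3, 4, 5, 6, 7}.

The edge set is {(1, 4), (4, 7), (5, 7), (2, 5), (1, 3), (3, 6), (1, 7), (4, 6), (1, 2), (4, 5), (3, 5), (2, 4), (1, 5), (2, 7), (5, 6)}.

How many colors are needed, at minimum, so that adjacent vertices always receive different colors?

5

1, 2, 4, 5, 7 form a clique, so at least 5 colors are needed.
5 colors suffice: color red → {5}; color blue → {3, 4}; color green → {1, 6}; color yellow → {2}; color purple → {7}. No two adjacent vertices share a color.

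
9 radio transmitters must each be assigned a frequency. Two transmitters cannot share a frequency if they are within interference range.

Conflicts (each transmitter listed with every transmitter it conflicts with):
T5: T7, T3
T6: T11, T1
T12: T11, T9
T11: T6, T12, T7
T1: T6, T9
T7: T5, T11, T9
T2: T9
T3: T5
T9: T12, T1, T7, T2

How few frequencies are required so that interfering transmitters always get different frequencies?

3

The cycle T6-T11-T7-T9-T1-T6 has odd length 5, so it cannot be 2-colored; at least 3 frequencies are needed.
3 frequencies suffice: frequency 1 → {T5, T11, T9}; frequency 2 → {T12, T1, T7, T2, T3}; frequency 3 → {T6}. Every pair that conflicts lands in different frequencies.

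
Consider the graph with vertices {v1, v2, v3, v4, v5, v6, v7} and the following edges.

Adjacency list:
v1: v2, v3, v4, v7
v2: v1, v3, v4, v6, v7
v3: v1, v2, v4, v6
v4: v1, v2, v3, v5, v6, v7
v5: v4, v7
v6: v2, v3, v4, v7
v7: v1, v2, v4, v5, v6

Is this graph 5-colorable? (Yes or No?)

The chromatic number is 4. v1, v2, v4, v7 are pairwise adjacent (a clique of size 4), so at least 4 colors are needed.
One proper 4-coloring: v1=4, v2=2, v3=3, v4=1, v5=2, v6=4, v7=3.
Since 5 ≥ 4, a proper 5-coloring certainly exists.

Yes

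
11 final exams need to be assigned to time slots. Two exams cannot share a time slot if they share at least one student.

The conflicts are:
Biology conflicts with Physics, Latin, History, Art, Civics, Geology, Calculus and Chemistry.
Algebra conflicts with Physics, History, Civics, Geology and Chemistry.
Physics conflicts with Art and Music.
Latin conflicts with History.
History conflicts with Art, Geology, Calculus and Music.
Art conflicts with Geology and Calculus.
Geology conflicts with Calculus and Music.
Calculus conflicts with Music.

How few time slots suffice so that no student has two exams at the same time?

Biology, History, Art, Geology, Calculus all conflict with each other, so at least 5 time slots are needed.
A valid assignment using 5 time slots: Biology=1, Algebra=1, Physics=2, Latin=3, History=2, Art=4, Civics=2, Geology=3, Calculus=5, Chemistry=2, Music=1. No two conflicting exams share a time slot.

5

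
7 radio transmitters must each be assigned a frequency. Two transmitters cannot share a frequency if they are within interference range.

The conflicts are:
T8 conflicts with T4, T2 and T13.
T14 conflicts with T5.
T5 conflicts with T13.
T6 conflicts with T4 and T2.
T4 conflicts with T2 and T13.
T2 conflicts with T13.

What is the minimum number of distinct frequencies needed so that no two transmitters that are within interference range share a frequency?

4

T8, T4, T2, T13 all conflict with each other, so at least 4 frequencies are needed.
Using 4 frequencies: T8=4, T14=1, T5=2, T6=1, T4=3, T2=2, T13=1. Every pair that conflicts lands in different frequencies.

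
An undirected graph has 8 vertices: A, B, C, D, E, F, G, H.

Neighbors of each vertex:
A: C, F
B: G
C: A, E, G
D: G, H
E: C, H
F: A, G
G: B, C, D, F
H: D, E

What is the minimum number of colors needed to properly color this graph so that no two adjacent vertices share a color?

3

The cycle C-E-H-D-G-C has odd length 5, so it cannot be 2-colored; at least 3 colors are needed.
3 colors suffice: color red → {A, G, H}; color blue → {B, C, D, F}; color green → {E}. No two adjacent vertices share a color.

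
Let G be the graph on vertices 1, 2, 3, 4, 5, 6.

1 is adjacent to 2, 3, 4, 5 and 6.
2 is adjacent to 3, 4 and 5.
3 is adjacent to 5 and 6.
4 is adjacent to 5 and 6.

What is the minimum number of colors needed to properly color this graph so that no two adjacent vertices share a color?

1, 2, 4, 5 are mutually adjacent (a clique of size 4), so at least 4 colors are needed.
4 colors suffice: color a → {1}; color b → {3, 4}; color c → {2, 6}; color d → {5}. No two adjacent vertices share a color.

4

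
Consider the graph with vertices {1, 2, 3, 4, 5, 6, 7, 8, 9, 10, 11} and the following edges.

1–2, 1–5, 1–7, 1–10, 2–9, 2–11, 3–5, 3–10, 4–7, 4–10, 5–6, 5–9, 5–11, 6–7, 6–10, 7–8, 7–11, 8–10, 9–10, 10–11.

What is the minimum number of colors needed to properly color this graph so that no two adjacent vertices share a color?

2

3 and 5 are adjacent, so at least 2 colors are needed.
2 colors suffice: color a → {2, 5, 7, 10}; color b → {1, 3, 4, 6, 8, 9, 11}. Every edge joins two different colors.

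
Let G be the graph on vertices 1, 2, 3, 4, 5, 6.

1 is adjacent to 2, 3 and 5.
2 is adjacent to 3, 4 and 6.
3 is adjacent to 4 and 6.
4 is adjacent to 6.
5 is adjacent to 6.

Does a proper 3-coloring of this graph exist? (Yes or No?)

No

2, 3, 4, 6 form a clique, so at least 4 colors are needed.
So 3 colors are not enough.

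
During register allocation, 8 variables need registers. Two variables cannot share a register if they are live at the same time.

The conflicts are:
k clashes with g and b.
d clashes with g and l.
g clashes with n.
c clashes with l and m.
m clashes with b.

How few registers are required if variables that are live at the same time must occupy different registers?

The cycle m-c-l-d-g-k-b-m has odd length 7, so it cannot be 2-colored; at least 3 registers are needed.
3 registers suffice: register 1 → {g, l, b}; register 2 → {k, d, n, m}; register 3 → {c}. No two conflicting variables share a register.

3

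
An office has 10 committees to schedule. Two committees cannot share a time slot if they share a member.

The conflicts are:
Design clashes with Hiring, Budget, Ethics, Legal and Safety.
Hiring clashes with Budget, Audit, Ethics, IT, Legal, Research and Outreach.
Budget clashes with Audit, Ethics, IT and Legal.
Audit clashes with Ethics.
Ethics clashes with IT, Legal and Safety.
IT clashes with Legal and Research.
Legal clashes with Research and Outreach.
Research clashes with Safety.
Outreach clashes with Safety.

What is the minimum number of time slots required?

Design, Hiring, Budget, Ethics, Legal pairwise conflict, so at least 5 time slots are needed.
A valid assignment using 5 time slots: Design=5, Hiring=1, Budget=4, Audit=2, Ethics=3, IT=5, Legal=2, Research=3, Outreach=3, Safety=1. No two conflicting committees share a time slot.

5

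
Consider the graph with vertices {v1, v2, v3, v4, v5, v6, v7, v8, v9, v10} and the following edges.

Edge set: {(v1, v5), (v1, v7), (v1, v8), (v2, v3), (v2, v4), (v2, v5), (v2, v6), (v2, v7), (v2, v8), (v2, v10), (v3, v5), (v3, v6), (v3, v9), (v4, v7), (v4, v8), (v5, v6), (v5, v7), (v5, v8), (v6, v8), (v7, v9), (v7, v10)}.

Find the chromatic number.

v2, v5, v6, v8 form a clique, so at least 4 colors are needed.
One proper 4-coloring: v1=R, v2=R, v3=B, v4=G, v5=G, v6=Y, v7=B, v8=B, v9=R, v10=G. No two adjacent vertices share a color.

4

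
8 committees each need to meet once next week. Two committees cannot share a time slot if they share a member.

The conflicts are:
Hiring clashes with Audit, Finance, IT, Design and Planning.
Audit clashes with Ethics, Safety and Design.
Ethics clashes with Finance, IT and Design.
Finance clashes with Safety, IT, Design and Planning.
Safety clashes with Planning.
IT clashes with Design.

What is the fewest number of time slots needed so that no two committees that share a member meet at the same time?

4

Hiring, Finance, IT, Design all conflict with each other, so at least 4 time slots are needed.
4 time slots suffice: time slot 1 → {Audit, Finance}; time slot 2 → {Hiring, Ethics, Safety}; time slot 3 → {Design, Planning}; time slot 4 → {IT}. Every pair that conflicts lands in different time slots.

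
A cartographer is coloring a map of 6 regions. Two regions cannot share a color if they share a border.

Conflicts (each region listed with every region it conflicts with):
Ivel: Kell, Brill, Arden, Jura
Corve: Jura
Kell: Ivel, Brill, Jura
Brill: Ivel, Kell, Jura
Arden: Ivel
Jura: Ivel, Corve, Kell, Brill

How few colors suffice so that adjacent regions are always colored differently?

Ivel, Kell, Brill, Jura pairwise conflict, so at least 4 colors are needed.
4 colors suffice: color 1 → {Ivel, Corve}; color 2 → {Arden, Jura}; color 3 → {Kell}; color 4 → {Brill}. Each listed conflict is separated.

4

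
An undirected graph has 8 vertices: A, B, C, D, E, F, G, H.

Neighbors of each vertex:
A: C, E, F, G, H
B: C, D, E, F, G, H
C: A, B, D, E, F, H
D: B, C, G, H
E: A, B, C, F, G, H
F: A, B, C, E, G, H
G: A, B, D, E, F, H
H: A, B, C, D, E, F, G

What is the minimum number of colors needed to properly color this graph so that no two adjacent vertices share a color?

5

B, C, E, F, H are pairwise adjacent (a clique of size 5), so at least 5 colors are needed.
5 colors suffice: color 1 → {H}; color 2 → {D, F}; color 3 → {C, G}; color 4 → {A, B}; color 5 → {E}. Each edge has distinct colors on its endpoints.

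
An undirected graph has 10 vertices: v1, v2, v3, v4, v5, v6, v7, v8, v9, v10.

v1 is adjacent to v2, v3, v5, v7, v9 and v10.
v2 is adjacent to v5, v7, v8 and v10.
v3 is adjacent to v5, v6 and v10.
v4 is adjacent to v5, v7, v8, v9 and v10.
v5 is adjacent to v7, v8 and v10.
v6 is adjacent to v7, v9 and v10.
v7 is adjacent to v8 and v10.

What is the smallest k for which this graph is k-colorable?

v1, v2, v5, v7, v10 form a clique, so at least 5 colors are needed.
5 colors suffice: color R → {v8, v9, v10}; color B → {v5, v6}; color G → {v3, v7}; color Y → {v1, v4}; color P → {v2}. Every edge joins two different colors.

5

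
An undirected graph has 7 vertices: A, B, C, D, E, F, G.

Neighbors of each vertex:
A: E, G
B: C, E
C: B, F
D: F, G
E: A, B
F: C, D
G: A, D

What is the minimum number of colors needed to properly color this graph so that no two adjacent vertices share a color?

3

The cycle B-C-F-D-G-A-E-B has odd length 7, so it cannot be 2-colored; at least 3 colors are needed.
3 colors suffice: color 1 → {C, D, E}; color 2 → {B, F, G}; color 3 → {A}. No two adjacent vertices share a color.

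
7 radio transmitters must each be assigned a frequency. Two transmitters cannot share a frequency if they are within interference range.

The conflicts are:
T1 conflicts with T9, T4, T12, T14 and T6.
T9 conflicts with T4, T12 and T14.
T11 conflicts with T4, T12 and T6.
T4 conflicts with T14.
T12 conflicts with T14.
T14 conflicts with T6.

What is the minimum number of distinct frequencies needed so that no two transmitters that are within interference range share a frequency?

T1, T9, T4, T14 all conflict with each other, so at least 4 frequencies are needed.
4 frequencies suffice: T1=1, T9=4, T11=1, T4=3, T12=3, T14=2, T6=3. Every pair that conflicts lands in different frequencies.

4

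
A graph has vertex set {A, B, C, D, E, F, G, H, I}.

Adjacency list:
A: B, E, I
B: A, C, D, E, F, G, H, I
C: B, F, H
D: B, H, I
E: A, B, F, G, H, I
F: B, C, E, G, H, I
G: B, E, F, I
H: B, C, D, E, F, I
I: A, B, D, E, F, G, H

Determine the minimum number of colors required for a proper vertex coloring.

B, E, F, H, I are pairwise adjacent (a clique of size 5), so at least 5 colors are needed.
5 colors suffice: A=3, B=1, C=2, D=4, E=5, F=4, G=3, H=3, I=2. Each edge has distinct colors on its endpoints.

5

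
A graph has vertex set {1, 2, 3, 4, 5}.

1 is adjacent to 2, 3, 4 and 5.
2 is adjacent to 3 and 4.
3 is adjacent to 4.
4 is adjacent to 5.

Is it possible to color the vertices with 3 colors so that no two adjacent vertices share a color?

1, 2, 3, 4 form a clique, so at least 4 colors are needed.
So 3 colors are not enough.

No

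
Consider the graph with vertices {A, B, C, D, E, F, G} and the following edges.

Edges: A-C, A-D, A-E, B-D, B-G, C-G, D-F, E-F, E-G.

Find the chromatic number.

3

The cycle G-E-F-D-B-G has odd length 5, so it cannot be 2-colored; at least 3 colors are needed.
A valid assignment using 3 colors: A=3, B=2, C=2, D=1, E=2, F=3, G=1. Every edge joins two different colors.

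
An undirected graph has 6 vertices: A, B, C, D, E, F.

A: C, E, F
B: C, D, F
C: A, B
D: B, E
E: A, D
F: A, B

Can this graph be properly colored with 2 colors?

The cycle D-B-F-A-E-D has odd length 5, so it cannot be 2-colored; at least 3 colors are needed.
So 2 colors are not enough.

No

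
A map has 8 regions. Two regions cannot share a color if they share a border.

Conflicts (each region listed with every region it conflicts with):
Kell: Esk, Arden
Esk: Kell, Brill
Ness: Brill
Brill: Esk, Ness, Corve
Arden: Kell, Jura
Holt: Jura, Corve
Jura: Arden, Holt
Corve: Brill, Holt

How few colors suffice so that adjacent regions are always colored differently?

The cycle Holt-Jura-Arden-Kell-Esk-Brill-Corve-Holt has odd length 7, so it cannot be 2-colored; at least 3 colors are needed.
A valid assignment using 3 colors: Kell=1, Esk=2, Ness=2, Brill=1, Arden=2, Holt=3, Jura=1, Corve=2. Every pair that conflicts lands in different colors.

3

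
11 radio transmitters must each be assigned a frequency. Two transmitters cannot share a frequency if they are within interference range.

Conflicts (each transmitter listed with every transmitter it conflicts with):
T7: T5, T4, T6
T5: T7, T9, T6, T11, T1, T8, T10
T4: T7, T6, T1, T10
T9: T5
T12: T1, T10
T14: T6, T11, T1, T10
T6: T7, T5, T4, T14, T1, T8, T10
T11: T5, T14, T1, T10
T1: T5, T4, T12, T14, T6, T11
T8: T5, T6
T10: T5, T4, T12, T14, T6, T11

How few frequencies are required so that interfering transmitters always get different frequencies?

T7, T4, T6 all conflict with each other, so at least 3 frequencies are needed.
Using 3 frequencies: T7=3, T5=2, T4=2, T9=1, T12=1, T14=2, T6=1, T11=1, T1=3, T8=3, T10=3. Every pair that conflicts lands in different frequencies.

3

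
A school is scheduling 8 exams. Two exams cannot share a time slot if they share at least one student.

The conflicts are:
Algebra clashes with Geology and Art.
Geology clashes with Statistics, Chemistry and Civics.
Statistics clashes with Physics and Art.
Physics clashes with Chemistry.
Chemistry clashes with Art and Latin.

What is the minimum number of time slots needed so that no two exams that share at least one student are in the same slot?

Chemistry and Latin conflict, so at least 2 time slots are needed.
2 time slots suffice: time slot 1 → {Algebra, Statistics, Chemistry, Civics}; time slot 2 → {Geology, Physics, Art, Latin}. Every pair that conflicts lands in different time slots.

2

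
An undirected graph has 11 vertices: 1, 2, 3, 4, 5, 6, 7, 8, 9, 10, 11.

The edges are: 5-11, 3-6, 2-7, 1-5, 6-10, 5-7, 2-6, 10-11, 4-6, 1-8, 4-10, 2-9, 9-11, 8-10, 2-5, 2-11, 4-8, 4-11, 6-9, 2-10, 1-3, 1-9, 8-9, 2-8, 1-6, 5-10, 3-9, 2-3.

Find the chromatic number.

4

2, 5, 10, 11 form a clique, so at least 4 colors are needed.
4 colors suffice: 1=red, 2=red, 3=yellow, 4=red, 5=green, 6=green, 7=blue, 8=green, 9=blue, 10=blue, 11=yellow. Each edge has distinct colors on its endpoints.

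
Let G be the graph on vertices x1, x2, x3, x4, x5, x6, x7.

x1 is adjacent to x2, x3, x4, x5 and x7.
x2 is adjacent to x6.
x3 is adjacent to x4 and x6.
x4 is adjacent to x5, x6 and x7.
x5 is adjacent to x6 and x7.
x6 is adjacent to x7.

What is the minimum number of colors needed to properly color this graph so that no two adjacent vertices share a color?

4

x1, x4, x5, x7 are pairwise adjacent (a clique of size 4), so at least 4 colors are needed.
4 colors suffice: color red → {x1, x6}; color blue → {x2, x4}; color green → {x3, x5}; color yellow → {x7}. No two adjacent vertices share a color.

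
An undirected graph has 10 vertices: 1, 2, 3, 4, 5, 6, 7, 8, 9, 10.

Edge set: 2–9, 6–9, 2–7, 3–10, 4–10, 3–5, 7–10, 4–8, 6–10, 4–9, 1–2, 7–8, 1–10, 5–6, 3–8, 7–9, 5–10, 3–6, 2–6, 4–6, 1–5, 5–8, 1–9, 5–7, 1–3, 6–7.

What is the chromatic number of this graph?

2, 6, 7, 9 are mutually adjacent (a clique of size 4), so at least 4 colors are needed.
A valid assignment using 4 colors: 1=a, 2=d, 3=c, 4=c, 5=d, 6=a, 7=c, 8=a, 9=b, 10=b. Each edge has distinct colors on its endpoints.

4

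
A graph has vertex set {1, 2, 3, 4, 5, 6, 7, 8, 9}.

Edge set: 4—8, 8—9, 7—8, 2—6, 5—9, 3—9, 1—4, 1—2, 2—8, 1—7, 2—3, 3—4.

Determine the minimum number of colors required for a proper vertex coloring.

2

1 and 2 are adjacent, so at least 2 colors are needed.
2 colors suffice: color red → {2, 4, 7, 9}; color blue → {1, 3, 5, 6, 8}. Each edge has distinct colors on its endpoints.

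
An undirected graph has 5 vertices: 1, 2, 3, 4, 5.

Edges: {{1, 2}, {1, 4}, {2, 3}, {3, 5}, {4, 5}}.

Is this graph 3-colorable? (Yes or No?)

The chromatic number is 3. The cycle 4-1-2-3-5-4 has odd length 5, so it cannot be 2-colored; at least 3 colors are needed.
A valid assignment using 3 colors: 1=b, 2=a, 3=c, 4=a, 5=b.
That is already a proper 3-coloring.

Yes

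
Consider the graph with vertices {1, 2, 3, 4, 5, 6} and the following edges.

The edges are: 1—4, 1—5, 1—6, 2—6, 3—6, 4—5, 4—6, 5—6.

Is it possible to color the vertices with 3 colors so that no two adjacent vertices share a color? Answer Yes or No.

1, 4, 5, 6 are pairwise adjacent (a clique of size 4), so at least 4 colors are needed.
So 3 colors are not enough.

No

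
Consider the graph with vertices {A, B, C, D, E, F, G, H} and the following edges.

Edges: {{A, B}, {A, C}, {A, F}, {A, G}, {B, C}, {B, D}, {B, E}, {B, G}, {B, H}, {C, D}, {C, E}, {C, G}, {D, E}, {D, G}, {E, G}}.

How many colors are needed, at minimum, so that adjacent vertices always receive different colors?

5

B, C, D, E, G are mutually adjacent (a clique of size 5), so at least 5 colors are needed.
5 colors suffice: A=4, B=1, C=2, D=4, E=5, F=1, G=3, H=2. No two adjacent vertices share a color.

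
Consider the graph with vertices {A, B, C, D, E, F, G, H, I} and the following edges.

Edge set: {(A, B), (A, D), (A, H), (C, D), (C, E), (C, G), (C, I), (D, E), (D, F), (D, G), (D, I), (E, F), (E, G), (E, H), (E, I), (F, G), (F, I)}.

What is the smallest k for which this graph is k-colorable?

C, D, E, G form a clique, so at least 4 colors are needed.
4 colors suffice: color 1 → {A, E}; color 2 → {B, D, H}; color 3 → {C, F}; color 4 → {G, I}. Each edge has distinct colors on its endpoints.

4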